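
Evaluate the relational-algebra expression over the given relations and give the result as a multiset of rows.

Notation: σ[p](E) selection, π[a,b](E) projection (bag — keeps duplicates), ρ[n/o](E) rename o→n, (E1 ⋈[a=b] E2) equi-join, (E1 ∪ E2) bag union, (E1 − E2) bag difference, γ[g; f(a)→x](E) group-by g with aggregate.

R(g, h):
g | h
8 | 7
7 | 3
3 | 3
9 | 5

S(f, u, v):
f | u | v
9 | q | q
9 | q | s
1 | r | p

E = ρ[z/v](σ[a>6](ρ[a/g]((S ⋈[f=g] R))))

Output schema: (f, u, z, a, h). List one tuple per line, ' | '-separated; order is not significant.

Subexpression sizes:
  S → 3
  R → 4
  (S ⋈[f=g] R) → 2
  ρ[a/g]((S ⋈[f=g] R)) → 2
  σ[a>6](ρ[a/g]((S ⋈[f=g] R))) → 2
  ρ[z/v](σ[a>6](ρ[a/g]((S ⋈[f=g] R)))) → 2

== RESULT ==
f | u | z | a | h
9 | q | q | 9 | 5
9 | q | s | 9 | 5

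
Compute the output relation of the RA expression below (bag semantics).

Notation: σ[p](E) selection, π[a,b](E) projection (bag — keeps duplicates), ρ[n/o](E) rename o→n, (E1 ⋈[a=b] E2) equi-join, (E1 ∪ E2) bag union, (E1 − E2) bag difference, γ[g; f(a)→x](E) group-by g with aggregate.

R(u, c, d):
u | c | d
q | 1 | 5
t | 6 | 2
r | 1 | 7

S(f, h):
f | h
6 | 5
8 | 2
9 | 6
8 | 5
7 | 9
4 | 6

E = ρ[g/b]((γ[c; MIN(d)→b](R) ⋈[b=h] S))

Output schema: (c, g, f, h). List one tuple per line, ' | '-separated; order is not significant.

Per-node cardinality:
  R → 3
  γ[c; MIN(d)→b](R) → 2
  S → 6
  (γ[c; MIN(d)→b](R) ⋈[b=h] S) → 3
  ρ[g/b]((γ[c; MIN(d)→b](R) ⋈[b=h] S)) → 3

== RESULT ==
c | g | f | h
1 | 5 | 6 | 5
1 | 5 | 8 | 5
6 | 2 | 8 | 2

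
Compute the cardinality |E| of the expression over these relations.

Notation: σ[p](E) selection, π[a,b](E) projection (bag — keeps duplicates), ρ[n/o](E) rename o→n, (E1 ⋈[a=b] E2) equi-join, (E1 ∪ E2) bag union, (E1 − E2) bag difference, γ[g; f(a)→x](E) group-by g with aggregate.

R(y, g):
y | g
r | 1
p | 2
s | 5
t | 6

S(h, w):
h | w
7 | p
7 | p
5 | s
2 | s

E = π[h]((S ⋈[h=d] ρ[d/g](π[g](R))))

Subexpression sizes:
  S → 4
  R → 4
  π[g](R) → 4
  ρ[d/g](π[g](R)) → 4
  (S ⋈[h=d] ρ[d/g](π[g](R))) → 2
  π[h]((S ⋈[h=d] ρ[d/g](π[g](R)))) → 2

|E| = 2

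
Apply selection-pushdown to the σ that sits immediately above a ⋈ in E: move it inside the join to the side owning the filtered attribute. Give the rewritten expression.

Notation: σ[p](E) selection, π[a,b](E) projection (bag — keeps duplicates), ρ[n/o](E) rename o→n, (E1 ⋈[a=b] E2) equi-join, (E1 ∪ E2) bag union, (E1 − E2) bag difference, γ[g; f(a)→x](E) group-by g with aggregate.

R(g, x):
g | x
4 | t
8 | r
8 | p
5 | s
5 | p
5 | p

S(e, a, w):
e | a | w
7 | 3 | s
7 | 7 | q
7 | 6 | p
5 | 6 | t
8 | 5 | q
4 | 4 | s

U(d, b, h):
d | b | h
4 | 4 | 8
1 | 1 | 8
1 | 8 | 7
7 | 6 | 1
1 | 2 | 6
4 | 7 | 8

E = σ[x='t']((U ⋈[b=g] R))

σ filters on x, owned by the right side.
E' = (U ⋈[b=g] σ[x='t'](R))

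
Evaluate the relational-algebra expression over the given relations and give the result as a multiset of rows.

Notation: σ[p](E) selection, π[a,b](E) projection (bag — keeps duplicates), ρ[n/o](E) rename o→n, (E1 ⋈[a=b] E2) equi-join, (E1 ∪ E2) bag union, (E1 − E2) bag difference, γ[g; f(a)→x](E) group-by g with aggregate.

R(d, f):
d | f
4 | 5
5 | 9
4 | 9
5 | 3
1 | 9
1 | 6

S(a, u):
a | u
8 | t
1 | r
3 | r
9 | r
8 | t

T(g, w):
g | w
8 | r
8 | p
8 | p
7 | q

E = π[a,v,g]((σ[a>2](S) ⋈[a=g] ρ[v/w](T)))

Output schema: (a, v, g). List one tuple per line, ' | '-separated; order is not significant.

Per-node cardinality:
  S → 5
  σ[a>2](S) → 4
  T → 4
  ρ[v/w](T) → 4
  (σ[a>2](S) ⋈[a=g] ρ[v/w](T)) → 6
  π[a,v,g]((σ[a>2](S) ⋈[a=g] ρ[v/w](T))) → 6

== RESULT ==
a | v | g
8 | p | 8
8 | p | 8
8 | p | 8
8 | p | 8
8 | r | 8
8 | r | 8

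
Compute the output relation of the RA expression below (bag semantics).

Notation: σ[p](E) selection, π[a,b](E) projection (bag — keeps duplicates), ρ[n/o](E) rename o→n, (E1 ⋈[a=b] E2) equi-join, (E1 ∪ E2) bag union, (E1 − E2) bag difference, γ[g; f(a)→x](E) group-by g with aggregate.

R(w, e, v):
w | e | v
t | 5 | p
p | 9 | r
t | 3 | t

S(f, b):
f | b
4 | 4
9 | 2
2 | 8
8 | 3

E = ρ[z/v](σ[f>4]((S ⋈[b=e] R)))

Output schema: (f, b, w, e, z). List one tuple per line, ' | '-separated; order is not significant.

Row counts bottom-up:
  S → 4
  R → 3
  (S ⋈[b=e] R) → 1
  σ[f>4]((S ⋈[b=e] R)) → 1
  ρ[z/v](σ[f>4]((S ⋈[b=e] R))) → 1

== RESULT ==
f | b | w | e | z
8 | 3 | t | 3 | t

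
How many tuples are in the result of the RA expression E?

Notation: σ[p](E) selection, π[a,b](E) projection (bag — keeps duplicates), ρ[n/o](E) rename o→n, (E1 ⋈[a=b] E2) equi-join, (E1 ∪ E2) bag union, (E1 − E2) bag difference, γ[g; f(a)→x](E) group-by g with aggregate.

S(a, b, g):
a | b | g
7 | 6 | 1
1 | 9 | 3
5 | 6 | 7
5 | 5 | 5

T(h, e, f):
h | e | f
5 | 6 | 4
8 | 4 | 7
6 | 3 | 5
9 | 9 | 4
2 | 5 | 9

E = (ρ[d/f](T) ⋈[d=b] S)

Stepwise |·|:
  T → 5
  ρ[d/f](T) → 5
  S → 4
  (ρ[d/f](T) ⋈[d=b] S) → 2

|E| = 2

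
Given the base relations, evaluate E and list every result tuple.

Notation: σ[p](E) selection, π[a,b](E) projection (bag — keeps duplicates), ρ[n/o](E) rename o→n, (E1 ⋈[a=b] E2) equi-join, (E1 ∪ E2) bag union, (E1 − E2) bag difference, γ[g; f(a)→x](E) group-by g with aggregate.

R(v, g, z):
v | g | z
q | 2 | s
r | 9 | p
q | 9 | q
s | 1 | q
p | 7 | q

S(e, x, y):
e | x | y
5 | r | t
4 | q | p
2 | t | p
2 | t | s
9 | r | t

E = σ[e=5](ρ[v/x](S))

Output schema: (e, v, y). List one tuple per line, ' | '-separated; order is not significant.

Per-node cardinality:
  S → 5
  ρ[v/x](S) → 5
  σ[e=5](ρ[v/x](S)) → 1

== RESULT ==
e | v | y
5 | r | t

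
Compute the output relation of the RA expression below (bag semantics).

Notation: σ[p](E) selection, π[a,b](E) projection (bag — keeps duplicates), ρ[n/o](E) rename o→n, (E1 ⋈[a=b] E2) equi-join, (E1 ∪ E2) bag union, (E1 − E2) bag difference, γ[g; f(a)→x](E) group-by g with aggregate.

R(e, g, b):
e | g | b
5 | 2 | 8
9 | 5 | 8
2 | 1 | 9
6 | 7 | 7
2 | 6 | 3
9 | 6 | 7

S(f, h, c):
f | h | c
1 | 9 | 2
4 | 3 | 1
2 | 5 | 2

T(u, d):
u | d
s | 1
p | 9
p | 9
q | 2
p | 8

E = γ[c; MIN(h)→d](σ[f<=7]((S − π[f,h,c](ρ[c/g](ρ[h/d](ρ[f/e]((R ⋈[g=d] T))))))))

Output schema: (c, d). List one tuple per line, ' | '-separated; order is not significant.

Stepwise |·|:
  S → 3
  R → 6
  T → 5
  (R ⋈[g=d] T) → 2
  ρ[f/e]((R ⋈[g=d] T)) → 2
  ρ[h/d](ρ[f/e]((R ⋈[g=d] T))) → 2
  ρ[c/g](ρ[h/d](ρ[f/e]((R ⋈[g=d] T)))) → 2
  π[f,h,c](ρ[c/g](ρ[h/d](ρ[f/e]((R ⋈[g=d] T))))) → 2
  (S − π[f,h,c](ρ[c/g](ρ[h/d](ρ[f/e]((R ⋈[g=d] T)))))) → 3
  σ[f<=7]((S − π[f,h,c](ρ[c/g](ρ[h/d](ρ[f/e]((R ⋈[g=d] T))))))) → 3
  γ[c; MIN(h)→d](σ[f<=7]((S − π[f,h,c](ρ[c/g](ρ[h/d](ρ[f/e]((R ⋈[g=d] T)))))))) → 2

== RESULT ==
c | d
1 | 3
2 | 5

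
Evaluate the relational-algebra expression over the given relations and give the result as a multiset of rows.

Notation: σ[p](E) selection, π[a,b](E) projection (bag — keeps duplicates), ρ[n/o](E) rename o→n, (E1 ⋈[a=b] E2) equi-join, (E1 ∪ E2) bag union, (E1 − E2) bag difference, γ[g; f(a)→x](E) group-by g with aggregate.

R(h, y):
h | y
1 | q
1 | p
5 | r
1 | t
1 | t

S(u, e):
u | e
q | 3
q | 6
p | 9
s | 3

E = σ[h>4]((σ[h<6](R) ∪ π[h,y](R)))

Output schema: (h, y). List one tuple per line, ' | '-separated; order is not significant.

Per-node cardinality:
  R → 5
  σ[h<6](R) → 5
  R → 5
  π[h,y](R) → 5
  (σ[h<6](R) ∪ π[h,y](R)) → 10
  σ[h>4]((σ[h<6](R) ∪ π[h,y](R))) → 2

== RESULT ==
h | y
5 | r
5 | r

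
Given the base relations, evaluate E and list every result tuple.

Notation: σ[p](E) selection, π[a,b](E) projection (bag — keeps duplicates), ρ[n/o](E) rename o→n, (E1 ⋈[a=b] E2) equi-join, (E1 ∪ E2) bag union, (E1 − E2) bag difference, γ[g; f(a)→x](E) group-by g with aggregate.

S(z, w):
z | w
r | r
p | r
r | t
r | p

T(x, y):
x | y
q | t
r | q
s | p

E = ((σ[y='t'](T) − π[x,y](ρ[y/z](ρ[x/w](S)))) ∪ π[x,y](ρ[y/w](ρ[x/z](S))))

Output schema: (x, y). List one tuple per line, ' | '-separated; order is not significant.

Per-node cardinality:
  T → 3
  σ[y='t'](T) → 1
  S → 4
  ρ[x/w](S) → 4
  ρ[y/z](ρ[x/w](S)) → 4
  π[x,y](ρ[y/z](ρ[x/w](S))) → 4
  (σ[y='t'](T) − π[x,y](ρ[y/z](ρ[x/w](S)))) → 1
  S → 4
  ρ[x/z](S) → 4
  ρ[y/w](ρ[x/z](S)) → 4
  π[x,y](ρ[y/w](ρ[x/z](S))) → 4
  ((σ[y='t'](T) − π[x,y](ρ[y/z](ρ[x/w](S)))) ∪ π[x,y](ρ[y/w](ρ[x/z](S)))) → 5

== RESULT ==
x | y
p | r
q | t
r | p
r | r
r | t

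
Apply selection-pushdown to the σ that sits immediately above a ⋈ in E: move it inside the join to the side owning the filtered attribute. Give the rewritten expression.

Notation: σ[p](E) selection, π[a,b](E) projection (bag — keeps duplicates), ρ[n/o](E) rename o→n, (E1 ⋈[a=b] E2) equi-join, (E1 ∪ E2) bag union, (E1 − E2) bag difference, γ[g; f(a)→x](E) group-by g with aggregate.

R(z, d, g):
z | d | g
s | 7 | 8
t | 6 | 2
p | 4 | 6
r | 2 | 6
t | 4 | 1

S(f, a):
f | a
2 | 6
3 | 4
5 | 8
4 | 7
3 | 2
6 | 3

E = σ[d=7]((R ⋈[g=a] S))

σ filters on d, owned by the left side.
E' = (σ[d=7](R) ⋈[g=a] S)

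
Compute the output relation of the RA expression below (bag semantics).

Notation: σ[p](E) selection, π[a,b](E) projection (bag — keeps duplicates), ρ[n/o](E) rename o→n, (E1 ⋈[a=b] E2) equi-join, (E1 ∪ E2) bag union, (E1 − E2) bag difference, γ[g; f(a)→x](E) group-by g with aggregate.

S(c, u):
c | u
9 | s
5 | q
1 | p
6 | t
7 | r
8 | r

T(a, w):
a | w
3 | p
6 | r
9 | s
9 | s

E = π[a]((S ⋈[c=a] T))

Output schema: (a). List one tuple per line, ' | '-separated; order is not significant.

Per-node cardinality:
  S → 6
  T → 4
  (S ⋈[c=a] T) → 3
  π[a]((S ⋈[c=a] T)) → 3

== RESULT ==
a
6
9
9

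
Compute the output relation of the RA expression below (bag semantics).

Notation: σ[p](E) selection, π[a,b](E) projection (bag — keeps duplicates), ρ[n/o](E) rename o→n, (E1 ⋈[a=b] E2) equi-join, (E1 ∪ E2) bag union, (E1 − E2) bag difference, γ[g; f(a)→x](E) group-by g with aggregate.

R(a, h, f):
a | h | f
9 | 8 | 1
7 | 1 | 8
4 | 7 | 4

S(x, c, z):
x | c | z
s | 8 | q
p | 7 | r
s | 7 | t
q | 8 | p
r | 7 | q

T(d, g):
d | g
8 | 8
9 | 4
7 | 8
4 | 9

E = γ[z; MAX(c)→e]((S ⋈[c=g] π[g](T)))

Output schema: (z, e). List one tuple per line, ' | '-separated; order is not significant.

Per-node cardinality:
  S → 5
  T → 4
  π[g](T) → 4
  (S ⋈[c=g] π[g](T)) → 4
  γ[z; MAX(c)→e]((S ⋈[c=g] π[g](T))) → 2

== RESULT ==
z | e
p | 8
q | 8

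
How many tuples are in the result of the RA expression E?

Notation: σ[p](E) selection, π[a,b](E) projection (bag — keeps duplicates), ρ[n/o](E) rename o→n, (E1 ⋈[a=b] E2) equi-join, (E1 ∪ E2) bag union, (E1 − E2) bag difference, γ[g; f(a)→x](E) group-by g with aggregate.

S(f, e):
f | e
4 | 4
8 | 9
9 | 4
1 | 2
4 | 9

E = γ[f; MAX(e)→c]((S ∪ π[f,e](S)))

Per-node cardinality:
  S → 5
  S → 5
  π[f,e](S) → 5
  (S ∪ π[f,e](S)) → 10
  γ[f; MAX(e)→c]((S ∪ π[f,e](S))) → 4

|E| = 4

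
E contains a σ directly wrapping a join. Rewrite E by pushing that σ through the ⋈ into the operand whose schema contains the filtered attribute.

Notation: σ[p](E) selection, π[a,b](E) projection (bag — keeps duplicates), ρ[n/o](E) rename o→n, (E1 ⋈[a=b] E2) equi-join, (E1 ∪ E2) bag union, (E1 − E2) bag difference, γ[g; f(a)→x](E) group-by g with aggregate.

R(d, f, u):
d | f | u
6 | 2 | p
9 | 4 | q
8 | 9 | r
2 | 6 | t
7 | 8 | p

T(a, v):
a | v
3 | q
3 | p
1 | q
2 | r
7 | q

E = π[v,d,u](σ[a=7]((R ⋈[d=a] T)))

σ filters on a, owned by the right side.
E' = π[v,d,u]((R ⋈[d=a] σ[a=7](T)))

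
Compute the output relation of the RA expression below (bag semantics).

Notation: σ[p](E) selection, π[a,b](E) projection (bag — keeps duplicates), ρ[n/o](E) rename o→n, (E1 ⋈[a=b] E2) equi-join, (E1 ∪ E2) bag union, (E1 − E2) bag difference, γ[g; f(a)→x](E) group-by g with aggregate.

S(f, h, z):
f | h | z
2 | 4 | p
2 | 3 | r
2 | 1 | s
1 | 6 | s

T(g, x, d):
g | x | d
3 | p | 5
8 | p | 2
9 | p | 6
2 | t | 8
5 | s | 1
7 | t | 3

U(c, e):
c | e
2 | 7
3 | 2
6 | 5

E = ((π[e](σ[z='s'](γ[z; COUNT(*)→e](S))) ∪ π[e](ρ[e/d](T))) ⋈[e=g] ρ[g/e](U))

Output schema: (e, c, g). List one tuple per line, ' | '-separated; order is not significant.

Row counts bottom-up:
  S → 4
  γ[z; COUNT(*)→e](S) → 3
  σ[z='s'](γ[z; COUNT(*)→e](S)) → 1
  π[e](σ[z='s'](γ[z; COUNT(*)→e](S))) → 1
  T → 6
  ρ[e/d](T) → 6
  π[e](ρ[e/d](T)) → 6
  (π[e](σ[z='s'](γ[z; COUNT(*)→e](S))) ∪ π[e](ρ[e/d](T))) → 7
  U → 3
  ρ[g/e](U) → 3
  ((π[e](σ[z='s'](γ[z; COUNT(*)→e](S))) ∪ π[e](ρ[e/d](T))) ⋈[e=g] ρ[g/e](U)) → 3

== RESULT ==
e | c | g
2 | 3 | 2
2 | 3 | 2
5 | 6 | 5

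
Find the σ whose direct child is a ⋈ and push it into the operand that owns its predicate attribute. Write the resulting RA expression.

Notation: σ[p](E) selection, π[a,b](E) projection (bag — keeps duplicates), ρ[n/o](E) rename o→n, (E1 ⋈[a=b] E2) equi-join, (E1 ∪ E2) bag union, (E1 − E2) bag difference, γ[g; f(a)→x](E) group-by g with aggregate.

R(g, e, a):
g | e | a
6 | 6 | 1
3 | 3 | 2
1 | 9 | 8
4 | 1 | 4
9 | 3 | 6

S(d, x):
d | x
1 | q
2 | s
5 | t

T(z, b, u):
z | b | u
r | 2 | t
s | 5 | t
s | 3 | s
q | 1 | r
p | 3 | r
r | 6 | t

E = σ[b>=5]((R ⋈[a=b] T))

σ filters on b, owned by the right side.
E' = (R ⋈[a=b] σ[b>=5](T))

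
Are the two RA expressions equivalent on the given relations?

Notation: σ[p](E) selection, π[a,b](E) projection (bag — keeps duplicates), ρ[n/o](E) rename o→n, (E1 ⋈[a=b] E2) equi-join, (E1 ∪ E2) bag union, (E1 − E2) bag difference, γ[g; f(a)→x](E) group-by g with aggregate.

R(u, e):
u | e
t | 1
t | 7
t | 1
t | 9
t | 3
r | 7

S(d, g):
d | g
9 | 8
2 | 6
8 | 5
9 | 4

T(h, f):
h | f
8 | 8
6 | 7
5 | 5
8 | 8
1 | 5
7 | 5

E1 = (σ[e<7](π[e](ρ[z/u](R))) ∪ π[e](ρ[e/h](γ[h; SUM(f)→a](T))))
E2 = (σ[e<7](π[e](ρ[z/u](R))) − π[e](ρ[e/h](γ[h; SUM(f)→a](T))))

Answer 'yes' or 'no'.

E1 row counts bottom-up:
  R → 6
  ρ[z/u](R) → 6
  π[e](ρ[z/u](R)) → 6
  σ[e<7](π[e](ρ[z/u](R))) → 3
  T → 6
  γ[h; SUM(f)→a](T) → 5
  ρ[e/h](γ[h; SUM(f)→a](T)) → 5
  π[e](ρ[e/h](γ[h; SUM(f)→a](T))) → 5
  (σ[e<7](π[e](ρ[z/u](R))) ∪ π[e](ρ[e/h](γ[h; SUM(f)→a](T)))) → 8
E2 row counts bottom-up:
  R → 6
  ρ[z/u](R) → 6
  π[e](ρ[z/u](R)) → 6
  σ[e<7](π[e](ρ[z/u](R))) → 3
  T → 6
  γ[h; SUM(f)→a](T) → 5
  ρ[e/h](γ[h; SUM(f)→a](T)) → 5
  π[e](ρ[e/h](γ[h; SUM(f)→a](T))) → 5
  (σ[e<7](π[e](ρ[z/u](R))) − π[e](ρ[e/h](γ[h; SUM(f)→a](T)))) → 2

E1 result:
e
1
1
1
3
5
6
7
8
E2 result:
e
1
3
Witness: (6,) appears 1× in E1 but 0× in E2.

no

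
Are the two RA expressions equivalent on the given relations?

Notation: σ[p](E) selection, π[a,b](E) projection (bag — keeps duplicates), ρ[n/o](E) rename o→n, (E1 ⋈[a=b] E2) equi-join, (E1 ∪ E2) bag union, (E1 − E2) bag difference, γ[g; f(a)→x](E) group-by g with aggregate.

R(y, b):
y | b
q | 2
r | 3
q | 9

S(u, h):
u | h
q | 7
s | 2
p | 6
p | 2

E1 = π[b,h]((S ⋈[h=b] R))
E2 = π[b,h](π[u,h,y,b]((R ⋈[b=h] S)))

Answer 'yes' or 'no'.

E1 stepwise |·|:
  S → 4
  R → 3
  (S ⋈[h=b] R) → 2
  π[b,h]((S ⋈[h=b] R)) → 2
E2 stepwise |·|:
  R → 3
  S → 4
  (R ⋈[b=h] S) → 2
  π[u,h,y,b]((R ⋈[b=h] S)) → 2
  π[b,h](π[u,h,y,b]((R ⋈[b=h] S))) → 2

E1 and E2 produce the same multiset:
b | h
2 | 2
2 | 2

yes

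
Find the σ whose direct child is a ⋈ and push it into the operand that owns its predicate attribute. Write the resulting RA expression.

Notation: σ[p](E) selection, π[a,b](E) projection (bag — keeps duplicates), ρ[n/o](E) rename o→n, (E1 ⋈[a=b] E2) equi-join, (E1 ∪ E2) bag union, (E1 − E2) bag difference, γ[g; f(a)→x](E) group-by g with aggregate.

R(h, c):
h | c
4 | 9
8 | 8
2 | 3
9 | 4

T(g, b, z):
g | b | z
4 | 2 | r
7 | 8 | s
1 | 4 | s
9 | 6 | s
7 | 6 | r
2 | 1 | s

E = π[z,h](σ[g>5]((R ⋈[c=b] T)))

σ filters on g, owned by the right side.
E' = π[z,h]((R ⋈[c=b] σ[g>5](T)))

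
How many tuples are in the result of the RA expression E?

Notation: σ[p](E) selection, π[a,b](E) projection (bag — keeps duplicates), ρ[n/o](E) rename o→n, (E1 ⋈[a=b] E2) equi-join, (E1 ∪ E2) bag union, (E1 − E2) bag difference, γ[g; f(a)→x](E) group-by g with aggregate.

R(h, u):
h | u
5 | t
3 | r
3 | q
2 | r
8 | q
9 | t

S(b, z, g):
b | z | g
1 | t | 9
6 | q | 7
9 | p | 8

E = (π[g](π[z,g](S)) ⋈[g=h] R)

Subexpression sizes:
  S → 3
  π[z,g](S) → 3
  π[g](π[z,g](S)) → 3
  R → 6
  (π[g](π[z,g](S)) ⋈[g=h] R) → 2

|E| = 2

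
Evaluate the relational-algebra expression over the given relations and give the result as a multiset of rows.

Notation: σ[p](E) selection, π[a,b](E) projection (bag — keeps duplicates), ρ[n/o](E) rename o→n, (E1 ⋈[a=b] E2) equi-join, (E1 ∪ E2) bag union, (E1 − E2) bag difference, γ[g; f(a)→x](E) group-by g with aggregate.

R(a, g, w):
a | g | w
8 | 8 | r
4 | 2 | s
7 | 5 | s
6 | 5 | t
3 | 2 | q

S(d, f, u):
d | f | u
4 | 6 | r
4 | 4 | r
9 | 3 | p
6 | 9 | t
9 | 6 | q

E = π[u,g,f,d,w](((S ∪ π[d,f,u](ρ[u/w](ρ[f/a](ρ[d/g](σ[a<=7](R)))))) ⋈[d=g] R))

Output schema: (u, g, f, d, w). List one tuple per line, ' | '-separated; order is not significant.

Stepwise |·|:
  S → 5
  R → 5
  σ[a<=7](R) → 4
  ρ[d/g](σ[a<=7](R)) → 4
  ρ[f/a](ρ[d/g](σ[a<=7](R))) → 4
  ρ[u/w](ρ[f/a](ρ[d/g](σ[a<=7](R)))) → 4
  π[d,f,u](ρ[u/w](ρ[f/a](ρ[d/g](σ[a<=7](R))))) → 4
  (S ∪ π[d,f,u](ρ[u/w](ρ[f/a](ρ[d/g](σ[a<=7](R)))))) → 9
  R → 5
  ((S ∪ π[d,f,u](ρ[u/w](ρ[f/a](ρ[d/g](σ[a<=7](R)))))) ⋈[d=g] R) → 8
  π[u,g,f,d,w](((S ∪ π[d,f,u](ρ[u/w](ρ[f/a](ρ[d/g](σ[a<=7](R)))))) ⋈[d=g] R)) → 8

== RESULT ==
u | g | f | d | w
q | 2 | 3 | 2 | q
q | 2 | 3 | 2 | s
s | 2 | 4 | 2 | q
s | 2 | 4 | 2 | s
s | 5 | 7 | 5 | s
s | 5 | 7 | 5 | t
t | 5 | 6 | 5 | s
t | 5 | 6 | 5 | t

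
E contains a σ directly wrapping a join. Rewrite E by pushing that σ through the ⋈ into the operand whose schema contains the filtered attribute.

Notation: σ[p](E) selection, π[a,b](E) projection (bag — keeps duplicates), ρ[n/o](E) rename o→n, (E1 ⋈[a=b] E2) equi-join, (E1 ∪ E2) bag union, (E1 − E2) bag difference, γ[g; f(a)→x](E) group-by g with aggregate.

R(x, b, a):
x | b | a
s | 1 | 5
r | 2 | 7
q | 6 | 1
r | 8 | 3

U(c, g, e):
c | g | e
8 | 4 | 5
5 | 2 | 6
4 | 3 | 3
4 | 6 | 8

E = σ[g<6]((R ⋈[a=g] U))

σ filters on g, owned by the right side.
E' = (R ⋈[a=g] σ[g<6](U))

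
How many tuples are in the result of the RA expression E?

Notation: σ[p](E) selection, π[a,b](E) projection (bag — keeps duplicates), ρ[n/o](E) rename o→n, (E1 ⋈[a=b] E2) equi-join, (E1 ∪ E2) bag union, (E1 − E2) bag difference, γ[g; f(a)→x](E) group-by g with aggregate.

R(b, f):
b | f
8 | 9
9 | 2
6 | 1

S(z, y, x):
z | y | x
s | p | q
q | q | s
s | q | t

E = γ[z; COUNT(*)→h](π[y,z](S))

Row counts bottom-up:
  S → 3
  π[y,z](S) → 3
  γ[z; COUNT(*)→h](π[y,z](S)) → 2

|E| = 2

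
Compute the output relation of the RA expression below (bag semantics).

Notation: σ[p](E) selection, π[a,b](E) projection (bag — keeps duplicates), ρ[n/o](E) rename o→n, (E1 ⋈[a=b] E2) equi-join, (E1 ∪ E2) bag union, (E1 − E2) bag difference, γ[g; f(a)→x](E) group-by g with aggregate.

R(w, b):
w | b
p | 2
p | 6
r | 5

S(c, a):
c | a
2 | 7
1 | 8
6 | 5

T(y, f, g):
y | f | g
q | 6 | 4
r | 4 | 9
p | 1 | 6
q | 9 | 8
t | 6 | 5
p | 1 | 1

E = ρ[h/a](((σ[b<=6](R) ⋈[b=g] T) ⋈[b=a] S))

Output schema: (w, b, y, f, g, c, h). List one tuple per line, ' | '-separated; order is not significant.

Row counts bottom-up:
  R → 3
  σ[b<=6](R) → 3
  T → 6
  (σ[b<=6](R) ⋈[b=g] T) → 2
  S → 3
  ((σ[b<=6](R) ⋈[b=g] T) ⋈[b=a] S) → 1
  ρ[h/a](((σ[b<=6](R) ⋈[b=g] T) ⋈[b=a] S)) → 1

== RESULT ==
w | b | y | f | g | c | h
r | 5 | t | 6 | 5 | 6 | 5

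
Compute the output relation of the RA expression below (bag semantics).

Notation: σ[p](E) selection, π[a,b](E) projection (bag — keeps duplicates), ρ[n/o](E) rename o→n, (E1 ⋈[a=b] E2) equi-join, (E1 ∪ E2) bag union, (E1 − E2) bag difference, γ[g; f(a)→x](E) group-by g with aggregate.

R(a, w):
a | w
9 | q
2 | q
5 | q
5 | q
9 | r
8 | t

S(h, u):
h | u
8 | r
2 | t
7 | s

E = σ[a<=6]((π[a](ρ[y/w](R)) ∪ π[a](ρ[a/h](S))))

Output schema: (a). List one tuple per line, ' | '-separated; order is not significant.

Stepwise |·|:
  R → 6
  ρ[y/w](R) → 6
  π[a](ρ[y/w](R)) → 6
  S → 3
  ρ[a/h](S) → 3
  π[a](ρ[a/h](S)) → 3
  (π[a](ρ[y/w](R)) ∪ π[a](ρ[a/h](S))) → 9
  σ[a<=6]((π[a](ρ[y/w](R)) ∪ π[a](ρ[a/h](S)))) → 4

== RESULT ==
a
2
2
5
5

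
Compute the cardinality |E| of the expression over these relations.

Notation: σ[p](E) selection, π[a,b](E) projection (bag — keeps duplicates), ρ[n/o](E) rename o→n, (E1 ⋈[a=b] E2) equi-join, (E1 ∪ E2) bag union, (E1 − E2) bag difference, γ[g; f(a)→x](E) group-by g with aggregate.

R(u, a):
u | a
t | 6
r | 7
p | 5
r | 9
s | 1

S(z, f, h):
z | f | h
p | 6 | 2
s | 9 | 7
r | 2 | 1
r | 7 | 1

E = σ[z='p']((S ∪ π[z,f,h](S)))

Row counts bottom-up:
  S → 4
  S → 4
  π[z,f,h](S) → 4
  (S ∪ π[z,f,h](S)) → 8
  σ[z='p']((S ∪ π[z,f,h](S))) → 2

|E| = 2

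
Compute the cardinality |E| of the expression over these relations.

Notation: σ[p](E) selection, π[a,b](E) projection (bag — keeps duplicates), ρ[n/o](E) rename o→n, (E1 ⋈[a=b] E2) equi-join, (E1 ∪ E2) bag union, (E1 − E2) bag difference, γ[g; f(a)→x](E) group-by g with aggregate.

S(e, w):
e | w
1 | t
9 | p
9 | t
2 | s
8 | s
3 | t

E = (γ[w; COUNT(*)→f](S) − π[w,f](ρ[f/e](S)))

Per-node cardinality:
  S → 6
  γ[w; COUNT(*)→f](S) → 3
  S → 6
  ρ[f/e](S) → 6
  π[w,f](ρ[f/e](S)) → 6
  (γ[w; COUNT(*)→f](S) − π[w,f](ρ[f/e](S))) → 1

|E| = 1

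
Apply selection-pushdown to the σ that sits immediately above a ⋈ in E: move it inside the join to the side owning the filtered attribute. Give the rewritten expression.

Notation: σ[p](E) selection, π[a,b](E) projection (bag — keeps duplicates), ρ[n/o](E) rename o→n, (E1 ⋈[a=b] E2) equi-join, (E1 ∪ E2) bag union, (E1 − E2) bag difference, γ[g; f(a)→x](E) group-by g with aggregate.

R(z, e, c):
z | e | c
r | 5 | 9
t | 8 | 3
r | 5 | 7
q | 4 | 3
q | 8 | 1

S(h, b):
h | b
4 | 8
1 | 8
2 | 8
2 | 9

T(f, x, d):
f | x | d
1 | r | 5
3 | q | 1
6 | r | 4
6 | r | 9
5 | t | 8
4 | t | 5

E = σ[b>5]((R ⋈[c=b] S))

σ filters on b, owned by the right side.
E' = (R ⋈[c=b] σ[b>5](S))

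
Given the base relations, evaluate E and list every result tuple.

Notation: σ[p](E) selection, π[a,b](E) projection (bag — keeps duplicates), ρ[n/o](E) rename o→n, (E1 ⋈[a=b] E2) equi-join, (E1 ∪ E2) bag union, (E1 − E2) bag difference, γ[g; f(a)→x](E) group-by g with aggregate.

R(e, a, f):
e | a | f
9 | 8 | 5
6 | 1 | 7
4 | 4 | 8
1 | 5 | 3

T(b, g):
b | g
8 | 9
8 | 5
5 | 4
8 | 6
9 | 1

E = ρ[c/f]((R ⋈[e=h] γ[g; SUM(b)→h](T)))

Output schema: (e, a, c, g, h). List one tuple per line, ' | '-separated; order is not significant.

Per-node cardinality:
  R → 4
  T → 5
  γ[g; SUM(b)→h](T) → 5
  (R ⋈[e=h] γ[g; SUM(b)→h](T)) → 1
  ρ[c/f]((R ⋈[e=h] γ[g; SUM(b)→h](T))) → 1

== RESULT ==
e | a | c | g | h
9 | 8 | 5 | 1 | 9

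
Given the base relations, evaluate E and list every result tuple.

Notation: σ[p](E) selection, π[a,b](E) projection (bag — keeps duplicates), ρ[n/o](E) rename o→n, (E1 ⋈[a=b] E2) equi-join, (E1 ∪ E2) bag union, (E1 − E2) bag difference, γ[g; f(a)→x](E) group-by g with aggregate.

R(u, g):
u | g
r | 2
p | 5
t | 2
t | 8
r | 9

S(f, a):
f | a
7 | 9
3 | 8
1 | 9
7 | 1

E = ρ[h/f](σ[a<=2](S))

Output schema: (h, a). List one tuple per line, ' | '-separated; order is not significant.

Per-node cardinality:
  S → 4
  σ[a<=2](S) → 1
  ρ[h/f](σ[a<=2](S)) → 1

== RESULT ==
h | a
7 | 1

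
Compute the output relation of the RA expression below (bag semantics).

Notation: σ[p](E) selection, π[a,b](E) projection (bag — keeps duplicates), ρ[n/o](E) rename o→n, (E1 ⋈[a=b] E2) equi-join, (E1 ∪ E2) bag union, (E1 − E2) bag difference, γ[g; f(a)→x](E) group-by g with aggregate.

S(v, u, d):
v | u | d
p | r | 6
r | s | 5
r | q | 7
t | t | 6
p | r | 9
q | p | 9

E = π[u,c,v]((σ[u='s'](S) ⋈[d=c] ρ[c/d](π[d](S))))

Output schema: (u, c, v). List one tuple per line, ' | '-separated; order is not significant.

Stepwise |·|:
  S → 6
  σ[u='s'](S) → 1
  S → 6
  π[d](S) → 6
  ρ[c/d](π[d](S)) → 6
  (σ[u='s'](S) ⋈[d=c] ρ[c/d](π[d](S))) → 1
  π[u,c,v]((σ[u='s'](S) ⋈[d=c] ρ[c/d](π[d](S)))) → 1

== RESULT ==
u | c | v
s | 5 | r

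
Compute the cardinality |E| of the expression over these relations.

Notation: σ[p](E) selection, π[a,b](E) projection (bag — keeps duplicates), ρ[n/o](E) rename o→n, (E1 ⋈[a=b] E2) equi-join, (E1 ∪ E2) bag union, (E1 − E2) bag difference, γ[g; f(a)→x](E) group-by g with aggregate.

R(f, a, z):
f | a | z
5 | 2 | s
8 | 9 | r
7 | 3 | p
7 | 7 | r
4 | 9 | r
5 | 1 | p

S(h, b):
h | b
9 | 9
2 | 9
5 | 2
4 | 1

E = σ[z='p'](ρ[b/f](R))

Subexpression sizes:
  R → 6
  ρ[b/f](R) → 6
  σ[z='p'](ρ[b/f](R)) → 2

|E| = 2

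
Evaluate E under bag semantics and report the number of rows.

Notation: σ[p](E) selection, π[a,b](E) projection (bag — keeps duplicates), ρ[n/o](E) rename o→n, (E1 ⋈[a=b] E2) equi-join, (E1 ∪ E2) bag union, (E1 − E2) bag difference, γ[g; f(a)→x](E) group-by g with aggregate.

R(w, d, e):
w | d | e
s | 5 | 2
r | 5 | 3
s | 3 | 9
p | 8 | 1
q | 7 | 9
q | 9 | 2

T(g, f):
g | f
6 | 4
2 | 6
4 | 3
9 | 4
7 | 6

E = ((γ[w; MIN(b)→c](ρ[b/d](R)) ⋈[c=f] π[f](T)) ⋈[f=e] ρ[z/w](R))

Stepwise |·|:
  R → 6
  ρ[b/d](R) → 6
  γ[w; MIN(b)→c](ρ[b/d](R)) → 4
  T → 5
  π[f](T) → 5
  (γ[w; MIN(b)→c](ρ[b/d](R)) ⋈[c=f] π[f](T)) → 1
  R → 6
  ρ[z/w](R) → 6
  ((γ[w; MIN(b)→c](ρ[b/d](R)) ⋈[c=f] π[f](T)) ⋈[f=e] ρ[z/w](R)) → 1

|E| = 1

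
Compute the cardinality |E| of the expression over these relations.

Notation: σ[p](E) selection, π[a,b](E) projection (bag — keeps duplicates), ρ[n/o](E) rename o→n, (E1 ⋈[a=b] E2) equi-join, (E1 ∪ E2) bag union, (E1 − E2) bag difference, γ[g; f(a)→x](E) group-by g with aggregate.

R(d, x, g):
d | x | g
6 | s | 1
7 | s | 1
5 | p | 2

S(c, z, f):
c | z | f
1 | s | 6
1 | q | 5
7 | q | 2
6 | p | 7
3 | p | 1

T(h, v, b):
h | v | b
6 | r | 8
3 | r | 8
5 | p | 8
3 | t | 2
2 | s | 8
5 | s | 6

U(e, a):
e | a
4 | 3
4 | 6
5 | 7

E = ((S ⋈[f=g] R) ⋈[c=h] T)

Per-node cardinality:
  S → 5
  R → 3
  (S ⋈[f=g] R) → 3
  T → 6
  ((S ⋈[f=g] R) ⋈[c=h] T) → 4

|E| = 4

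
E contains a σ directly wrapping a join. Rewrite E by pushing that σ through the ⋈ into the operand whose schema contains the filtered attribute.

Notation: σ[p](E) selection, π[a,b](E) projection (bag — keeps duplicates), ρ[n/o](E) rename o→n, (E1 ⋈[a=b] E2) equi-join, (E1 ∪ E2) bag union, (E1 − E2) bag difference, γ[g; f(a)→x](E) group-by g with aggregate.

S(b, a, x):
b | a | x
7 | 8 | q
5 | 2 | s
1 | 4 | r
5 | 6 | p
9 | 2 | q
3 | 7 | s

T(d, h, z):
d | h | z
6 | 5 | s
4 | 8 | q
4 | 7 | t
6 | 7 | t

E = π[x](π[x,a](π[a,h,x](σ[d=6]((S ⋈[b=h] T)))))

σ filters on d, owned by the right side.
E' = π[x](π[x,a](π[a,h,x]((S ⋈[b=h] σ[d=6](T)))))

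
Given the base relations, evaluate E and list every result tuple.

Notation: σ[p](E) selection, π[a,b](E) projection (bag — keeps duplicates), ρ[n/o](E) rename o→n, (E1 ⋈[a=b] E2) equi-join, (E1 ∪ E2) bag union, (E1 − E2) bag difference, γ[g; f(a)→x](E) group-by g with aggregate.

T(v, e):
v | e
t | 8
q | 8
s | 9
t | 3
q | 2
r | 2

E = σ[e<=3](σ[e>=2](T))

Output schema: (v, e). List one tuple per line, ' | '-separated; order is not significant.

Subexpression sizes:
  T → 6
  σ[e>=2](T) → 6
  σ[e<=3](σ[e>=2](T)) → 3

== RESULT ==
v | e
q | 2
r | 2
t | 3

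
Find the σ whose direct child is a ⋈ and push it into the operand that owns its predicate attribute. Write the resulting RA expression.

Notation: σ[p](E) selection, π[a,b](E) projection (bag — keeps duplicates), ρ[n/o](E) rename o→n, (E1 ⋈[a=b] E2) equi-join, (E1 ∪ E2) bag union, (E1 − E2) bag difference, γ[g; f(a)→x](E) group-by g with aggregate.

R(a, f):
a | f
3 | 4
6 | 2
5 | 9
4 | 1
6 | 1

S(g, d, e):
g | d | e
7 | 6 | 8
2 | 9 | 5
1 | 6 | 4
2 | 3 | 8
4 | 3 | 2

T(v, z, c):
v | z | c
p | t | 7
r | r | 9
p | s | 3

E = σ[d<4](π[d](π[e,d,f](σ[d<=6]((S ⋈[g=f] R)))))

σ filters on d, owned by the left side.
E' = σ[d<4](π[d](π[e,d,f]((σ[d<=6](S) ⋈[g=f] R))))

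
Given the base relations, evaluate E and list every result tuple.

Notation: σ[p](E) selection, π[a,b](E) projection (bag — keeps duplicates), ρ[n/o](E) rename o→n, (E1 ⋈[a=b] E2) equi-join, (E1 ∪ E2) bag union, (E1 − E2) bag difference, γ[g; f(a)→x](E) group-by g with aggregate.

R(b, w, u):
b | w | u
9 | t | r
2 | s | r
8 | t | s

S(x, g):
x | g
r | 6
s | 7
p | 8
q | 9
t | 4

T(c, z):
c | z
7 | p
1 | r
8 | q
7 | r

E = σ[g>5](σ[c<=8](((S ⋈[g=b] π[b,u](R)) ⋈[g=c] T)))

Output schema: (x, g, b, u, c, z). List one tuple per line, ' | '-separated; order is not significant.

Per-node cardinality:
  S → 5
  R → 3
  π[b,u](R) → 3
  (S ⋈[g=b] π[b,u](R)) → 2
  T → 4
  ((S ⋈[g=b] π[b,u](R)) ⋈[g=c] T) → 1
  σ[c<=8](((S ⋈[g=b] π[b,u](R)) ⋈[g=c] T)) → 1
  σ[g>5](σ[c<=8](((S ⋈[g=b] π[b,u](R)) ⋈[g=c] T))) → 1

== RESULT ==
x | g | b | u | c | z
p | 8 | 8 | s | 8 | q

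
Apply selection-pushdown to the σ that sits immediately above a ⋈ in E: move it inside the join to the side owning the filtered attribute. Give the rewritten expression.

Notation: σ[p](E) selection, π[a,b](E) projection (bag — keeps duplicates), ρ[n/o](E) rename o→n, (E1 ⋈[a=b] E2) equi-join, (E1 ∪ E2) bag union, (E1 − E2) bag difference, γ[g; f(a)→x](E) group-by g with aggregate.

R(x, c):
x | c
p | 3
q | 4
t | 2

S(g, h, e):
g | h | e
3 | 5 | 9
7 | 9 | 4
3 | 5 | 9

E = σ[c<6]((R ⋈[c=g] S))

σ filters on c, owned by the left side.
E' = (σ[c<6](R) ⋈[c=g] S)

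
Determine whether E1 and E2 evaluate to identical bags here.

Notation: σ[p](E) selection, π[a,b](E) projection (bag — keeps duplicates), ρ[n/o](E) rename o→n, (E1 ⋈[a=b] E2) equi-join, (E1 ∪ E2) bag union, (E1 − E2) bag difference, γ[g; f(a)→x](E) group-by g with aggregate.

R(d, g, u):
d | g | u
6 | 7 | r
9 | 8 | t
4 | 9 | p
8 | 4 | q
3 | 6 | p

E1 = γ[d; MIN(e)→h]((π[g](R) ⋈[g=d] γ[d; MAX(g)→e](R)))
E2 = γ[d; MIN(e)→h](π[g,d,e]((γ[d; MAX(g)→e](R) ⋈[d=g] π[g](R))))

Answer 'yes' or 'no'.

E1 row counts bottom-up:
  R → 5
  π[g](R) → 5
  R → 5
  γ[d; MAX(g)→e](R) → 5
  (π[g](R) ⋈[g=d] γ[d; MAX(g)→e](R)) → 4
  γ[d; MIN(e)→h]((π[g](R) ⋈[g=d] γ[d; MAX(g)→e](R))) → 4
E2 row counts bottom-up:
  R → 5
  γ[d; MAX(g)→e](R) → 5
  R → 5
  π[g](R) → 5
  (γ[d; MAX(g)→e](R) ⋈[d=g] π[g](R)) → 4
  π[g,d,e]((γ[d; MAX(g)→e](R) ⋈[d=g] π[g](R))) → 4
  γ[d; MIN(e)→h](π[g,d,e]((γ[d; MAX(g)→e](R) ⋈[d=g] π[g](R)))) → 4

E1 and E2 produce the same multiset:
d | h
4 | 9
6 | 7
8 | 4
9 | 8

yes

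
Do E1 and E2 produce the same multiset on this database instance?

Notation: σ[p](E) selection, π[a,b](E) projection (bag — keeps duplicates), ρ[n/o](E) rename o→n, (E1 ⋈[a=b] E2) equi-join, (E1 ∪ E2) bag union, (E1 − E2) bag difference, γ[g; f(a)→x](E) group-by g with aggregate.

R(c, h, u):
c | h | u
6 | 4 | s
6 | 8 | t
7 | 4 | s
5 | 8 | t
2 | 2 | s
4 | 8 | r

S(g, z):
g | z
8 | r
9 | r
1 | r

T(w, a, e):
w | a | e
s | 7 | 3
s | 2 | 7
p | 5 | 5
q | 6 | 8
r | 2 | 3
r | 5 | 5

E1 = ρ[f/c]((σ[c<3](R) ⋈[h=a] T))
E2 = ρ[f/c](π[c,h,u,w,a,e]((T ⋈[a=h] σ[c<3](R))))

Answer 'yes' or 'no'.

E1 per-node cardinality:
  R → 6
  σ[c<3](R) → 1
  T → 6
  (σ[c<3](R) ⋈[h=a] T) → 2
  ρ[f/c]((σ[c<3](R) ⋈[h=a] T)) → 2
E2 per-node cardinality:
  T → 6
  R → 6
  σ[c<3](R) → 1
  (T ⋈[a=h] σ[c<3](R)) → 2
  π[c,h,u,w,a,e]((T ⋈[a=h] σ[c<3](R))) → 2
  ρ[f/c](π[c,h,u,w,a,e]((T ⋈[a=h] σ[c<3](R)))) → 2

E1 and E2 produce the same multiset:
f | h | u | w | a | e
2 | 2 | s | r | 2 | 3
2 | 2 | s | s | 2 | 7

yes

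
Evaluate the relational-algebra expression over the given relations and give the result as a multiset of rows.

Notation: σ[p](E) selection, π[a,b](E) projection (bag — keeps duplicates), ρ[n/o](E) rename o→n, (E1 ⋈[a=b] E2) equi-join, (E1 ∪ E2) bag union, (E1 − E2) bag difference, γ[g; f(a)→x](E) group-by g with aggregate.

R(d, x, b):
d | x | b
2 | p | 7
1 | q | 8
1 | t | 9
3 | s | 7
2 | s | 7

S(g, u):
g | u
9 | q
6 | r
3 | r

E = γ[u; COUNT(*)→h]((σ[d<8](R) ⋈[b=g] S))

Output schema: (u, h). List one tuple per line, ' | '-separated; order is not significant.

Subexpression sizes:
  R → 5
  σ[d<8](R) → 5
  S → 3
  (σ[d<8](R) ⋈[b=g] S) → 1
  γ[u; COUNT(*)→h]((σ[d<8](R) ⋈[b=g] S)) → 1

== RESULT ==
u | h
q | 1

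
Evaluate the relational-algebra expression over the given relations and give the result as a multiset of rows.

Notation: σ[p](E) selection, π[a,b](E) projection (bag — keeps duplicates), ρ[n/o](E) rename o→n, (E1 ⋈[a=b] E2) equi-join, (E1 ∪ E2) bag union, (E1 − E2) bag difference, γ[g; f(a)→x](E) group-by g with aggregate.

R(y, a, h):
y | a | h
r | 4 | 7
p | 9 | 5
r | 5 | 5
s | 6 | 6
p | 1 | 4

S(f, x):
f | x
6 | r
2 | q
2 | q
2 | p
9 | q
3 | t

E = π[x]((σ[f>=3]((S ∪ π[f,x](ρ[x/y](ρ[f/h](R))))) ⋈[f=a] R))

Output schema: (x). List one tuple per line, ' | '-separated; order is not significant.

Subexpression sizes:
  S → 6
  R → 5
  ρ[f/h](R) → 5
  ρ[x/y](ρ[f/h](R)) → 5
  π[f,x](ρ[x/y](ρ[f/h](R))) → 5
  (S ∪ π[f,x](ρ[x/y](ρ[f/h](R)))) → 11
  σ[f>=3]((S ∪ π[f,x](ρ[x/y](ρ[f/h](R))))) → 8
  R → 5
  (σ[f>=3]((S ∪ π[f,x](ρ[x/y](ρ[f/h](R))))) ⋈[f=a] R) → 6
  π[x]((σ[f>=3]((S ∪ π[f,x](ρ[x/y](ρ[f/h](R))))) ⋈[f=a] R)) → 6

== RESULT ==
x
p
p
q
r
r
s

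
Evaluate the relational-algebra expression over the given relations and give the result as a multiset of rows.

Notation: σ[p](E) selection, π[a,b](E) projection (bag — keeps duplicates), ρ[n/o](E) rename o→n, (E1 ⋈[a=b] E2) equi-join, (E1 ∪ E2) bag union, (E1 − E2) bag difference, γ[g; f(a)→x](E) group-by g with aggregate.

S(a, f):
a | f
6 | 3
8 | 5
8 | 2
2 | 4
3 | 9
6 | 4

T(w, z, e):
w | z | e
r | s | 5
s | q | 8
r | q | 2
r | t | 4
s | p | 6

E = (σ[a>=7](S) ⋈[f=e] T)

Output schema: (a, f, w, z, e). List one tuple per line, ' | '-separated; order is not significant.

Subexpression sizes:
  S → 6
  σ[a>=7](S) → 2
  T → 5
  (σ[a>=7](S) ⋈[f=e] T) → 2

== RESULT ==
a | f | w | z | e
8 | 2 | r | q | 2
8 | 5 | r | s | 5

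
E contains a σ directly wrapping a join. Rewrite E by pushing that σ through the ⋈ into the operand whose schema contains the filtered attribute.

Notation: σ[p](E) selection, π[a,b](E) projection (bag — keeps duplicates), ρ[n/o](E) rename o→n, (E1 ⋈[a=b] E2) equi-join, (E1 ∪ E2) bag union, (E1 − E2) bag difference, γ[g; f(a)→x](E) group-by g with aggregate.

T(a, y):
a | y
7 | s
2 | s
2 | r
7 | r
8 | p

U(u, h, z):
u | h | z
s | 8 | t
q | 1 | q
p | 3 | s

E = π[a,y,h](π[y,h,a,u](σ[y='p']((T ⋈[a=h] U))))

σ filters on y, owned by the left side.
E' = π[a,y,h](π[y,h,a,u]((σ[y='p'](T) ⋈[a=h] U)))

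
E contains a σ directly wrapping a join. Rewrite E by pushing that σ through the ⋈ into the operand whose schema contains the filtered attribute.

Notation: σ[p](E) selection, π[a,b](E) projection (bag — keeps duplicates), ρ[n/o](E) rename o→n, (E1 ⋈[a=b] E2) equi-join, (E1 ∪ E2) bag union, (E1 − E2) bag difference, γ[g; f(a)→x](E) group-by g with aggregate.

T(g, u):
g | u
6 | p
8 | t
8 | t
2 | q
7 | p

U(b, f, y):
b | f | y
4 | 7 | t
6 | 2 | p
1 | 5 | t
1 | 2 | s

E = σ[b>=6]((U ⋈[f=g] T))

σ filters on b, owned by the left side.
E' = (σ[b>=6](U) ⋈[f=g] T)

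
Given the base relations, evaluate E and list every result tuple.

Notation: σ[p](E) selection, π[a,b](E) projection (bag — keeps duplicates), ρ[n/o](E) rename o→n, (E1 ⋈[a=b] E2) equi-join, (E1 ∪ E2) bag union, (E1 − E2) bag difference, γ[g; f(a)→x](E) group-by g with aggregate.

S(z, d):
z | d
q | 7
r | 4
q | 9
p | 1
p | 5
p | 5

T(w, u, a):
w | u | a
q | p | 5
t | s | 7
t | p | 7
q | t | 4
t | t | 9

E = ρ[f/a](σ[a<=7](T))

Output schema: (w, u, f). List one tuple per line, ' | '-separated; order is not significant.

Stepwise |·|:
  T → 5
  σ[a<=7](T) → 4
  ρ[f/a](σ[a<=7](T)) → 4

== RESULT ==
w | u | f
q | p | 5
q | t | 4
t | p | 7
t | s | 7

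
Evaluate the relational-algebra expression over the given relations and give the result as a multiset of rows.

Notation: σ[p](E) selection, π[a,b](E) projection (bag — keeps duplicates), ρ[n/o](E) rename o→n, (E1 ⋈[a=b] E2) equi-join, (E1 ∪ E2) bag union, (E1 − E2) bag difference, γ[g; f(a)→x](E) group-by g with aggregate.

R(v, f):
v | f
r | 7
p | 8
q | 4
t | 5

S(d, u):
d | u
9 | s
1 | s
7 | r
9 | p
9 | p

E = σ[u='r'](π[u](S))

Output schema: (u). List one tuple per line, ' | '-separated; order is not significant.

Per-node cardinality:
  S → 5
  π[u](S) → 5
  σ[u='r'](π[u](S)) → 1

== RESULT ==
u
r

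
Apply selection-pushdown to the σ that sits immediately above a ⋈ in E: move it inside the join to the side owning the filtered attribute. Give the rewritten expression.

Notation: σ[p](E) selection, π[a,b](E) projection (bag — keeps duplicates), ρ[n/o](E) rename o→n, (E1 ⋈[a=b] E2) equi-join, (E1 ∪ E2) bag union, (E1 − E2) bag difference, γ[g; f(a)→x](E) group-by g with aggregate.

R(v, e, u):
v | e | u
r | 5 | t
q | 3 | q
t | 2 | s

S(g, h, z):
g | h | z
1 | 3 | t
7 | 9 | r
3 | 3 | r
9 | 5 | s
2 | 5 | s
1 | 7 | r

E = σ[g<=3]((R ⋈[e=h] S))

σ filters on g, owned by the right side.
E' = (R ⋈[e=h] σ[g<=3](S))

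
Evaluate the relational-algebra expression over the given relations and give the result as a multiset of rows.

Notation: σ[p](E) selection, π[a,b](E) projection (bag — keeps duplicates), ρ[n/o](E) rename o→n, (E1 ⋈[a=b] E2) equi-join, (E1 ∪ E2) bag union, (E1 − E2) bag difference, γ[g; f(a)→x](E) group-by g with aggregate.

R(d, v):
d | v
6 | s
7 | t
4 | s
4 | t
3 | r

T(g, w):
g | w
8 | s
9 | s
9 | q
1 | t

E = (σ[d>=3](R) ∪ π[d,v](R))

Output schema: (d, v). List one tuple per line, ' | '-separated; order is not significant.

Row counts bottom-up:
  R → 5
  σ[d>=3](R) → 5
  R → 5
  π[d,v](R) → 5
  (σ[d>=3](R) ∪ π[d,v](R)) → 10

== RESULT ==
d | v
3 | r
3 | r
4 | s
4 | s
4 | t
4 | t
6 | s
6 | s
7 | t
7 | t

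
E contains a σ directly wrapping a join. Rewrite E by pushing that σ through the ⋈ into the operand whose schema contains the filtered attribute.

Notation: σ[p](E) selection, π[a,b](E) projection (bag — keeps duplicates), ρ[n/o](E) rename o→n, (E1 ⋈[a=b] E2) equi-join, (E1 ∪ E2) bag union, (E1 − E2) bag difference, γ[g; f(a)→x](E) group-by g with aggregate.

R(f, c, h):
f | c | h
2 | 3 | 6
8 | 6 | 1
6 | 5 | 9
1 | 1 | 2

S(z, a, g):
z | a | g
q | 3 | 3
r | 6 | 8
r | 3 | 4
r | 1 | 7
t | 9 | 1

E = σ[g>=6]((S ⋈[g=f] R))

σ filters on g, owned by the left side.
E' = (σ[g>=6](S) ⋈[g=f] R)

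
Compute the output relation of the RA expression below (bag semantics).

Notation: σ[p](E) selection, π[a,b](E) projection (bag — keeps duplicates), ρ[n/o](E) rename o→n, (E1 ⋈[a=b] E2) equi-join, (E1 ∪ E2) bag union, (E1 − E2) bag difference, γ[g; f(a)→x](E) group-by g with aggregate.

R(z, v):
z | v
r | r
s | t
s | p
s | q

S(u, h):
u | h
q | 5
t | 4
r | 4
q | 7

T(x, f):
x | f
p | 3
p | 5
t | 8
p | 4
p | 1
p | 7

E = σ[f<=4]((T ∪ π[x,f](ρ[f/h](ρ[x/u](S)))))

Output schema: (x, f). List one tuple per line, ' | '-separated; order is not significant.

Subexpression sizes:
  T → 6
  S → 4
  ρ[x/u](S) → 4
  ρ[f/h](ρ[x/u](S)) → 4
  π[x,f](ρ[f/h](ρ[x/u](S))) → 4
  (T ∪ π[x,f](ρ[f/h](ρ[x/u](S)))) → 10
  σ[f<=4]((T ∪ π[x,f](ρ[f/h](ρ[x/u](S))))) → 5

== RESULT ==
x | f
p | 1
p | 3
p | 4
r | 4
t | 4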